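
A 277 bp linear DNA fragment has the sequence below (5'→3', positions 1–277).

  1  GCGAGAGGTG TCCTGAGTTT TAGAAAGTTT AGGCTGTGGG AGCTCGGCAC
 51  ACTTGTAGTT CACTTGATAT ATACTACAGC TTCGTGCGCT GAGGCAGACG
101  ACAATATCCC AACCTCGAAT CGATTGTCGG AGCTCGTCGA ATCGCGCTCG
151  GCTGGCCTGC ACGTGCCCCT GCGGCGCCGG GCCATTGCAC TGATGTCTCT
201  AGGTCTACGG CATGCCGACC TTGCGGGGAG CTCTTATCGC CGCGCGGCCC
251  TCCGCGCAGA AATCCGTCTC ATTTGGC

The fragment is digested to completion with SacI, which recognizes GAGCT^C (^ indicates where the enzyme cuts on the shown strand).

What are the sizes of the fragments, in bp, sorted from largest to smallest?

SacI sites (GAGCTC) start at positions 40, 130, 228.
SacI cuts after base 5 of each site (before the last base), so after positions 44, 134, 232.
Linear molecule, 3 cuts → 4 fragments:
  1–44 → 44 bp
  45–134 → 90 bp
  135–232 → 98 bp
  233–277 → 45 bp
Sorted largest to smallest: 98, 90, 45, 44 bp.

98, 90, 45, 44 bp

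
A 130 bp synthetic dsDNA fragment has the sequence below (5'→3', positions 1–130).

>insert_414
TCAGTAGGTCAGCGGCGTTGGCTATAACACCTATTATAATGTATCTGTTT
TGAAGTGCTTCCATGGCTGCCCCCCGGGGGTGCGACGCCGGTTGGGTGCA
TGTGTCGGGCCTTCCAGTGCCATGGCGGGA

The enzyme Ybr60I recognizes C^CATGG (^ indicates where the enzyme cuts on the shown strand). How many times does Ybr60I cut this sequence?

2

CCATGG occurs starting at positions 61, 120.
Ybr60I cuts at 2 sites.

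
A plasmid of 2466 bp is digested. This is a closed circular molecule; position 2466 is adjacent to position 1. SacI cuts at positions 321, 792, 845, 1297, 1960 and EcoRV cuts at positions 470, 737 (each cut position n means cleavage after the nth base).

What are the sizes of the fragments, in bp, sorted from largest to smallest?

Combined cut positions (sorted): 321, 470, 737, 792, 845, 1297, 1960.
Circular molecule, 7 cuts → 7 fragments:
  470 − 321 = 149 bp
  737 − 470 = 267 bp
  792 − 737 = 55 bp
  845 − 792 = 53 bp
  1297 − 845 = 452 bp
  1960 − 1297 = 663 bp
  wrap: 2466 − 1960 + 321 = 827 bp
Sorted largest to smallest: 827, 663, 452, 267, 149, 55, 53 bp.

827, 663, 452, 267, 149, 55, 53 bp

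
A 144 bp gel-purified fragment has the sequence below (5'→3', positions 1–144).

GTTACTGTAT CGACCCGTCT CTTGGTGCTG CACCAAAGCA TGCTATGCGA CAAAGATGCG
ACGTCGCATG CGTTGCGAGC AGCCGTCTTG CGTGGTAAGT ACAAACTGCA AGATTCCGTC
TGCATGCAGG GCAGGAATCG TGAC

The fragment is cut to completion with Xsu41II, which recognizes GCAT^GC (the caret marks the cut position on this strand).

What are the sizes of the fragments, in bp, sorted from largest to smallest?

56, 41, 28, 19 bp

Xsu41II sites (GCATGC) start at positions 38, 66, 122.
Xsu41II cuts after base 4 of each site, so after positions 41, 69, 125.
Linear molecule, 3 cuts → 4 fragments:
  1–41 → 41 bp
  42–69 → 28 bp
  70–125 → 56 bp
  126–144 → 19 bp
Sorted largest to smallest: 56, 41, 28, 19 bp.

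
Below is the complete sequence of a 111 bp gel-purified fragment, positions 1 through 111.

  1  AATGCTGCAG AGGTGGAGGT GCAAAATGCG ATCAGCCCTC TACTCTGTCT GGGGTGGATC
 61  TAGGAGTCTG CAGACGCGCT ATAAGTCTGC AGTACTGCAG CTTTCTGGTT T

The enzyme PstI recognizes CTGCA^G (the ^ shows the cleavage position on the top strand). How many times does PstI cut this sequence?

CTGCAG occurs starting at positions 5, 68, 87, 95.
PstI cuts at 4 sites.

4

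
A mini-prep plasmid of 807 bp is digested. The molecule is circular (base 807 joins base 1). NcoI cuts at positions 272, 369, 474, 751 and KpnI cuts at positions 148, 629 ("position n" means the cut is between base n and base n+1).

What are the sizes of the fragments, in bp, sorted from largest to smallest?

Combined cut positions (sorted): 148, 272, 369, 474, 629, 751.
Circular molecule, 6 cuts → 6 fragments:
  272 − 148 = 124 bp
  369 − 272 = 97 bp
  474 − 369 = 105 bp
  629 − 474 = 155 bp
  751 − 629 = 122 bp
  wrap: 807 − 751 + 148 = 204 bp
Sorted largest to smallest: 204, 155, 124, 122, 105, 97 bp.

204, 155, 124, 122, 105, 97 bp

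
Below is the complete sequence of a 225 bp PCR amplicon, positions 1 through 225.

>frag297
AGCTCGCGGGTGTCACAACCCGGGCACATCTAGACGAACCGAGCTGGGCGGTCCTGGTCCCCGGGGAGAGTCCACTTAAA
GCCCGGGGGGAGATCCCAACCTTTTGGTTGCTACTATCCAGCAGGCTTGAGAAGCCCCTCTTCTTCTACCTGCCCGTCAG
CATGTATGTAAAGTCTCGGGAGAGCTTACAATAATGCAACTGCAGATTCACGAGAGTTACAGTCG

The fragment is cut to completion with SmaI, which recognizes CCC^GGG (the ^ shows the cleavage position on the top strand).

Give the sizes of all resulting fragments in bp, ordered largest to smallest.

SmaI sites (CCCGGG) start at positions 19, 60, 82.
SmaI cuts after base 3 of each site, so after positions 21, 62, 84.
Linear molecule, 3 cuts → 4 fragments:
  1–21 → 21 bp
  22–62 → 41 bp
  63–84 → 22 bp
  85–225 → 141 bp
Sorted largest to smallest: 141, 41, 22, 21 bp.

141, 41, 22, 21 bp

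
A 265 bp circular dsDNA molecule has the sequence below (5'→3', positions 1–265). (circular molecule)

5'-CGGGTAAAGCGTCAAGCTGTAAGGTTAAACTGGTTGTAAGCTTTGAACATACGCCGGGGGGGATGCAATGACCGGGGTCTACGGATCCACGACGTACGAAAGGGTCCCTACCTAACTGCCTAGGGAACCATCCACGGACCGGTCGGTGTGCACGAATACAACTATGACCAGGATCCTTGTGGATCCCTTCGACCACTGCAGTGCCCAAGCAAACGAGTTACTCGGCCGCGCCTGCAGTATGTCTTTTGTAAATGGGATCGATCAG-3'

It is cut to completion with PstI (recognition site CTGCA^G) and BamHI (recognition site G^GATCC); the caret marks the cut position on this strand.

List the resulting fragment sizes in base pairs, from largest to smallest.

112, 88, 36, 19, 10 bp

PstI sites (CTGCAG) start at positions 196, 232.
PstI cuts after base 5 of each site (before the last base), so after positions 200, 236.
BamHI sites (GGATCC) start at positions 83, 171, 181.
BamHI cuts after the first base of each site, so after positions 83, 171, 181.
Combined cut positions: 83, 171, 181, 200, 236.
Circular molecule, 5 cuts → 5 fragments:
  84–171 → 88 bp
  172–181 → 10 bp
  182–200 → 19 bp
  201–236 → 36 bp
  237–265 then 1–83 → 29 + 83 = 112 bp
Sorted largest to smallest: 112, 88, 36, 19, 10 bp.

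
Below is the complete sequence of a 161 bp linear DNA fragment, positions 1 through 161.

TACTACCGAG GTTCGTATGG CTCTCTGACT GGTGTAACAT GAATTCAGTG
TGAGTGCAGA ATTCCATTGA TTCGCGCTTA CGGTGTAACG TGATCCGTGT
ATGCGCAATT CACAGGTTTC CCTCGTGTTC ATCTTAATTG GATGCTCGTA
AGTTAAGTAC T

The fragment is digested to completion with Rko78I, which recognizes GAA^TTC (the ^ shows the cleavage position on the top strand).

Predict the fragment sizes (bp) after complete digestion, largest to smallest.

Rko78I sites (GAATTC) start at positions 41, 59.
Rko78I cuts after base 3 of each site, so after positions 43, 61.
Linear molecule, 2 cuts → 3 fragments:
  1–43 → 43 bp
  44–61 → 18 bp
  62–161 → 100 bp
Sorted largest to smallest: 100, 43, 18 bp.

100, 43, 18 bp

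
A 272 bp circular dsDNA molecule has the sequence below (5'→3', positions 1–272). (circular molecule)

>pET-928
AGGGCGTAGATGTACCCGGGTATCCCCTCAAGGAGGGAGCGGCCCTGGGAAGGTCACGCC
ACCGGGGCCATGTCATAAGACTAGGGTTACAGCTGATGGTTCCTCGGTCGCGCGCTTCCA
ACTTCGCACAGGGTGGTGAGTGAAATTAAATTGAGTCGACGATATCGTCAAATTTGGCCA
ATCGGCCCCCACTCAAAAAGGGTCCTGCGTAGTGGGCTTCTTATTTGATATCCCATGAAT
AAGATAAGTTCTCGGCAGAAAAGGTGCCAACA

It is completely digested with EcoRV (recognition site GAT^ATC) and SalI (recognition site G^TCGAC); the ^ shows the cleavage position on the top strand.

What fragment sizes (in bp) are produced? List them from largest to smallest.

EcoRV sites (GATATC) start at positions 161, 227.
EcoRV cuts after base 3 of each site, so after positions 163, 229.
The SalI site (GTCGAC) starts at position 155.
SalI cuts after the first base of each site, so after position 155.
Combined cut positions: 155, 163, 229.
Circular molecule, 3 cuts → 3 fragments:
  156–163 → 8 bp
  164–229 → 66 bp
  230–272 then 1–155 → 43 + 155 = 198 bp
Sorted largest to smallest: 198, 66, 8 bp.

198, 66, 8 bp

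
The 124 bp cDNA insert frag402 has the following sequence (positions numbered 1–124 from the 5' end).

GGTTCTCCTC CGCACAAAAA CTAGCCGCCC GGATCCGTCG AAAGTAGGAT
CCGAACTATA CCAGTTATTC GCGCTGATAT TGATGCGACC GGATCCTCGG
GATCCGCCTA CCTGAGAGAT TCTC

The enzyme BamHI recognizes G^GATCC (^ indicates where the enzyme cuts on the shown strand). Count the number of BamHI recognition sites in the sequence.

4

GGATCC occurs starting at positions 31, 47, 91, 100.
BamHI cuts at 4 sites.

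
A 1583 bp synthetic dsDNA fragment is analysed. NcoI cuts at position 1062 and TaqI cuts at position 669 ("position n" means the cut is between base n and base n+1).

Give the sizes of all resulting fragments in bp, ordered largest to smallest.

Combined cut positions (sorted): 669, 1062.
Linear molecule, 2 cuts → 3 fragments:
  669 − 0 = 669 bp
  1062 − 669 = 393 bp
  1583 − 1062 = 521 bp
Sorted largest to smallest: 669, 521, 393 bp.

669, 521, 393 bp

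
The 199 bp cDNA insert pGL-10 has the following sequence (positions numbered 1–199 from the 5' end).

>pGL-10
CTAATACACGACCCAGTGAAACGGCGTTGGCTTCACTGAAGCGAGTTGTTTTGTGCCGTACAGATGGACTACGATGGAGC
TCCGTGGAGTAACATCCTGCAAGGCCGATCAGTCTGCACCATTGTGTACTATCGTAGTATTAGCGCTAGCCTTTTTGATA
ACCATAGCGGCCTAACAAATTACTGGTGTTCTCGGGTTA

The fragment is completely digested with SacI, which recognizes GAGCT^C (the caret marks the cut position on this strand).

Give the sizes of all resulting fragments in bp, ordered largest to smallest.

118, 81 bp

The SacI site (GAGCTC) starts at position 77.
SacI cuts after base 5 of each site (before the last base), so after position 81.
Linear molecule, 1 cut → 2 fragments:
  1–81 → 81 bp
  82–199 → 118 bp
Sorted largest to smallest: 118, 81 bp.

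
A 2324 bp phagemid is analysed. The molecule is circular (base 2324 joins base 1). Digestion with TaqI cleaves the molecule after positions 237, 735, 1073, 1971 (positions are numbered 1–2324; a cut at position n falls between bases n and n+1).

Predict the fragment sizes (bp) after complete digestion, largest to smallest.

898, 590, 498, 338 bp

Circular molecule, 4 cuts → 4 fragments:
  735 − 237 = 498 bp
  1073 − 735 = 338 bp
  1971 − 1073 = 898 bp
  wrap: 2324 − 1971 + 237 = 590 bp
Sorted largest to smallest: 898, 590, 498, 338 bp.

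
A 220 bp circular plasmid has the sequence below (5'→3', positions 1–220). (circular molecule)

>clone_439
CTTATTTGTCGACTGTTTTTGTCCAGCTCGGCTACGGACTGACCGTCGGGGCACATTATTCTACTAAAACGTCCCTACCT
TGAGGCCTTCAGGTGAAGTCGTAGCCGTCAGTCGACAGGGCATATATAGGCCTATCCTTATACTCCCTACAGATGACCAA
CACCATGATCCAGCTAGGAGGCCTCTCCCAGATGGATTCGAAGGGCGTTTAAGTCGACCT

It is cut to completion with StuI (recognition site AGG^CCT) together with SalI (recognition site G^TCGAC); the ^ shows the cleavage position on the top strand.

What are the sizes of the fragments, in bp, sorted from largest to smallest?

77, 51, 32, 26, 19, 15 bp

StuI sites (AGGCCT) start at positions 83, 128, 179.
StuI cuts after base 3 of each site, so after positions 85, 130, 181.
SalI sites (GTCGAC) start at positions 8, 111, 213.
SalI cuts after the first base of each site, so after positions 8, 111, 213.
Combined cut positions: 8, 85, 111, 130, 181, 213.
Circular molecule, 6 cuts → 6 fragments:
  9–85 → 77 bp
  86–111 → 26 bp
  112–130 → 19 bp
  131–181 → 51 bp
  182–213 → 32 bp
  214–220 then 1–8 → 7 + 8 = 15 bp
Sorted largest to smallest: 77, 51, 32, 26, 19, 15 bp.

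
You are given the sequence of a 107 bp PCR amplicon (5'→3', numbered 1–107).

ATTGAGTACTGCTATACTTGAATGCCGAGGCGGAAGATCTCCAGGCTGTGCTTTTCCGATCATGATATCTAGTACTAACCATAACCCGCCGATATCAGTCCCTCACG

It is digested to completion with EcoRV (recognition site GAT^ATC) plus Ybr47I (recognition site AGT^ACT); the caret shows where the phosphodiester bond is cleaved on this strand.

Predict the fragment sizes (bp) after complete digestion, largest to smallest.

EcoRV sites (GATATC) start at positions 64, 91.
EcoRV cuts after base 3 of each site, so after positions 66, 93.
Ybr47I sites (AGTACT) start at positions 5, 71.
Ybr47I cuts after base 3 of each site, so after positions 7, 73.
Combined cut positions: 7, 66, 73, 93.
Linear molecule, 4 cuts → 5 fragments:
  1–7 → 7 bp
  8–66 → 59 bp
  67–73 → 7 bp
  74–93 → 20 bp
  94–107 → 14 bp
Sorted largest to smallest: 59, 20, 14, 7, 7 bp.

59, 20, 14, 7, 7 bp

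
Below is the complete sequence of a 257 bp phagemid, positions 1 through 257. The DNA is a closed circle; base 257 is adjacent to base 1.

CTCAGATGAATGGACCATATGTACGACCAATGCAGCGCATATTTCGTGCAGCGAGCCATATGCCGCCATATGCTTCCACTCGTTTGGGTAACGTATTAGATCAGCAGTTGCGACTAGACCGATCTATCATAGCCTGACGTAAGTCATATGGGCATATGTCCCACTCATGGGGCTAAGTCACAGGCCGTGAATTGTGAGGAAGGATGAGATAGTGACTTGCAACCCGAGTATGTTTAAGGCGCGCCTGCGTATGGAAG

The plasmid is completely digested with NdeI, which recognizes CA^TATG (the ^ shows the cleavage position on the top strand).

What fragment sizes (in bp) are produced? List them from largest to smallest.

120, 78, 41, 10, 8 bp

NdeI sites (CATATG) start at positions 16, 57, 67, 145, 153.
NdeI cuts after base 2 of each site, so after positions 17, 58, 68, 146, 154.
Circular molecule, 5 cuts → 5 fragments:
  18–58 → 41 bp
  59–68 → 10 bp
  69–146 → 78 bp
  147–154 → 8 bp
  155–257 then 1–17 → 103 + 17 = 120 bp
Sorted largest to smallest: 120, 78, 41, 10, 8 bp.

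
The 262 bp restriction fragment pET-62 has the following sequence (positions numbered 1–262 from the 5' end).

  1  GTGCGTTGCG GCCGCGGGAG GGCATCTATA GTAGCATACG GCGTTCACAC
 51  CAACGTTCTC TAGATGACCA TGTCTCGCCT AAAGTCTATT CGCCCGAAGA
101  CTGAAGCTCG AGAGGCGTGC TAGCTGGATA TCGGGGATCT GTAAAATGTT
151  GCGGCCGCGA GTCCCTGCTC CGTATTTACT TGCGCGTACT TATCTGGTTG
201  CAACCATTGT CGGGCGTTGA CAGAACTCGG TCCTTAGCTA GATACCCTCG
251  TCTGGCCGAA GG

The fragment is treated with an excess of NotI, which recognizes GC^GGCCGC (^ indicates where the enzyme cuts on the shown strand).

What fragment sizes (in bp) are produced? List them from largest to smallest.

NotI sites (GCGGCCGC) start at positions 8, 151.
NotI cuts after base 2 of each site, so after positions 9, 152.
Linear molecule, 2 cuts → 3 fragments:
  1–9 → 9 bp
  10–152 → 143 bp
  153–262 → 110 bp
Sorted largest to smallest: 143, 110, 9 bp.

143, 110, 9 bp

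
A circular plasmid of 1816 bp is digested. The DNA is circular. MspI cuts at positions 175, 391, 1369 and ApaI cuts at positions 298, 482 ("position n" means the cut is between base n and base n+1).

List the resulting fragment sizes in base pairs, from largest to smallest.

887, 622, 123, 93, 91 bp

Combined cut positions (sorted): 175, 298, 391, 482, 1369.
Circular molecule, 5 cuts → 5 fragments:
  298 − 175 = 123 bp
  391 − 298 = 93 bp
  482 − 391 = 91 bp
  1369 − 482 = 887 bp
  wrap: 1816 − 1369 + 175 = 622 bp
Sorted largest to smallest: 887, 622, 123, 93, 91 bp.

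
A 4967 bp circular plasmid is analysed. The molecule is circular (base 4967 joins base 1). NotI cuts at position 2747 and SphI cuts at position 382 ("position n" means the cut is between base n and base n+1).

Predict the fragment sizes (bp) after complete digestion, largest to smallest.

2602, 2365 bp

Combined cut positions (sorted): 382, 2747.
Circular molecule, 2 cuts → 2 fragments:
  2747 − 382 = 2365 bp
  wrap: 4967 − 2747 + 382 = 2602 bp
Sorted largest to smallest: 2602, 2365 bp.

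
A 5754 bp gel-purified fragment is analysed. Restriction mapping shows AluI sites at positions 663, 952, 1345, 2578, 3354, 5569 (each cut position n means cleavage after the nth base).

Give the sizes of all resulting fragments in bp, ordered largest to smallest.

Linear molecule, 6 cuts → 7 fragments:
  663 − 0 = 663 bp
  952 − 663 = 289 bp
  1345 − 952 = 393 bp
  2578 − 1345 = 1233 bp
  3354 − 2578 = 776 bp
  5569 − 3354 = 2215 bp
  5754 − 5569 = 185 bp
Sorted largest to smallest: 2215, 1233, 776, 663, 393, 289, 185 bp.

2215, 1233, 776, 663, 393, 289, 185 bp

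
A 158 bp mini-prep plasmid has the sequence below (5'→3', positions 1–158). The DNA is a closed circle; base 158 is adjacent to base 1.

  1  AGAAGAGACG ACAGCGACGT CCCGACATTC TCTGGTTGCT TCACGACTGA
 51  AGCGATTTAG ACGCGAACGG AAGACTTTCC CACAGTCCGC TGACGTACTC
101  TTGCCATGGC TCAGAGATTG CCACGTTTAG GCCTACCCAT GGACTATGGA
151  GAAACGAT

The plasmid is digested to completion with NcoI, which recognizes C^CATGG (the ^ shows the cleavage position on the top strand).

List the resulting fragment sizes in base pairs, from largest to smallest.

NcoI sites (CCATGG) start at positions 104, 137.
NcoI cuts after the first base of each site, so after positions 104, 137.
Circular molecule, 2 cuts → 2 fragments:
  105–137 → 33 bp
  138–158 then 1–104 → 21 + 104 = 125 bp
Sorted largest to smallest: 125, 33 bp.

125, 33 bp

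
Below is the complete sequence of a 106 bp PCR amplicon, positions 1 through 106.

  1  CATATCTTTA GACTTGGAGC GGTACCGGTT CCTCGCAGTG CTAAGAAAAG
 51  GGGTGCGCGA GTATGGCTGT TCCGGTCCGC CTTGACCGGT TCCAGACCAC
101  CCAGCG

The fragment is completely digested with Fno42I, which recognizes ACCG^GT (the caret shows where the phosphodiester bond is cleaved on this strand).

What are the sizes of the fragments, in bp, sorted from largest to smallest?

Fno42I sites (ACCGGT) start at positions 24, 85.
Fno42I cuts after base 4 of each site, so after positions 27, 88.
Linear molecule, 2 cuts → 3 fragments:
  1–27 → 27 bp
  28–88 → 61 bp
  89–106 → 18 bp
Sorted largest to smallest: 61, 27, 18 bp.

61, 27, 18 bp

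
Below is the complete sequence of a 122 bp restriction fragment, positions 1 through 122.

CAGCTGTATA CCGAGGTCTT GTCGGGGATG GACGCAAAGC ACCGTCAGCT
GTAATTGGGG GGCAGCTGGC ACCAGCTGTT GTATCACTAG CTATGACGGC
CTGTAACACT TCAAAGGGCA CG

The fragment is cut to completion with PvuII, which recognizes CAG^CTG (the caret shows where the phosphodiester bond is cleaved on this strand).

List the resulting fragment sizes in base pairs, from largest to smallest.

47, 45, 17, 10, 3 bp

PvuII sites (CAGCTG) start at positions 1, 46, 63, 73.
PvuII cuts after base 3 of each site, so after positions 3, 48, 65, 75.
Linear molecule, 4 cuts → 5 fragments:
  1–3 → 3 bp
  4–48 → 45 bp
  49–65 → 17 bp
  66–75 → 10 bp
  76–122 → 47 bp
Sorted largest to smallest: 47, 45, 17, 10, 3 bp.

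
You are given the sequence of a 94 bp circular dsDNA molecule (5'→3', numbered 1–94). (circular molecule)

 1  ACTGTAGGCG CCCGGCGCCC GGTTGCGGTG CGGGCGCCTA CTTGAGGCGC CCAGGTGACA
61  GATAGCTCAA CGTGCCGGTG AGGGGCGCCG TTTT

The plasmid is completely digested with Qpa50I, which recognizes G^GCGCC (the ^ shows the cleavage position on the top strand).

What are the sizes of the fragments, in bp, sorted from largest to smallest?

38, 19, 17, 13, 7 bp

Qpa50I sites (GGCGCC) start at positions 7, 14, 33, 46, 84.
Qpa50I cuts after the first base of each site, so after positions 7, 14, 33, 46, 84.
Circular molecule, 5 cuts → 5 fragments:
  8–14 → 7 bp
  15–33 → 19 bp
  34–46 → 13 bp
  47–84 → 38 bp
  85–94 then 1–7 → 10 + 7 = 17 bp
Sorted largest to smallest: 38, 19, 17, 13, 7 bp.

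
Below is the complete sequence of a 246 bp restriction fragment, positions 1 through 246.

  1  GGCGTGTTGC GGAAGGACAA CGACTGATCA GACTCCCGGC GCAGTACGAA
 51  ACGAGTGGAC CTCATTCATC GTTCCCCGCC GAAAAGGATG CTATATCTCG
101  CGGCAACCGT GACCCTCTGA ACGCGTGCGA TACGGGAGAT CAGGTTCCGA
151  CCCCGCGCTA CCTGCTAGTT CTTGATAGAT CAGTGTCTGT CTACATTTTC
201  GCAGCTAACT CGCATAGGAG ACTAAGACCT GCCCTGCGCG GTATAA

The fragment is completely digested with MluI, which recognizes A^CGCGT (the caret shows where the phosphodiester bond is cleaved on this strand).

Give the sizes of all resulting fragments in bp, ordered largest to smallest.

125, 121 bp

The MluI site (ACGCGT) starts at position 121.
MluI cuts after the first base of each site, so after position 121.
Linear molecule, 1 cut → 2 fragments:
  1–121 → 121 bp
  122–246 → 125 bp
Sorted largest to smallest: 125, 121 bp.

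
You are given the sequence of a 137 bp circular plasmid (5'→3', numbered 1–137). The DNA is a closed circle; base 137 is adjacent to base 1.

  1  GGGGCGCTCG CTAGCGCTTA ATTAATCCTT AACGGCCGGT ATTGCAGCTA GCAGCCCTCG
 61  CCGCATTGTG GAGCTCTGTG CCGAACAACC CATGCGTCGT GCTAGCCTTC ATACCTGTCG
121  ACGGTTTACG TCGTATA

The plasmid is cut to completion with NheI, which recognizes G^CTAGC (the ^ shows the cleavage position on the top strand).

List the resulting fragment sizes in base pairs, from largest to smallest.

54, 46, 37 bp

NheI sites (GCTAGC) start at positions 10, 47, 101.
NheI cuts after the first base of each site, so after positions 10, 47, 101.
Circular molecule, 3 cuts → 3 fragments:
  11–47 → 37 bp
  48–101 → 54 bp
  102–137 then 1–10 → 36 + 10 = 46 bp
Sorted largest to smallest: 54, 46, 37 bp.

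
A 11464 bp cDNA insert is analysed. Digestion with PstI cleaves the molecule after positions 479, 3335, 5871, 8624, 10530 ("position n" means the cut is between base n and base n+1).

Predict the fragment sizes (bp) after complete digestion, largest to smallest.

Linear molecule, 5 cuts → 6 fragments:
  479 − 0 = 479 bp
  3335 − 479 = 2856 bp
  5871 − 3335 = 2536 bp
  8624 − 5871 = 2753 bp
  10530 − 8624 = 1906 bp
  11464 − 10530 = 934 bp
Sorted largest to smallest: 2856, 2753, 2536, 1906, 934, 479 bp.

2856, 2753, 2536, 1906, 934, 479 bp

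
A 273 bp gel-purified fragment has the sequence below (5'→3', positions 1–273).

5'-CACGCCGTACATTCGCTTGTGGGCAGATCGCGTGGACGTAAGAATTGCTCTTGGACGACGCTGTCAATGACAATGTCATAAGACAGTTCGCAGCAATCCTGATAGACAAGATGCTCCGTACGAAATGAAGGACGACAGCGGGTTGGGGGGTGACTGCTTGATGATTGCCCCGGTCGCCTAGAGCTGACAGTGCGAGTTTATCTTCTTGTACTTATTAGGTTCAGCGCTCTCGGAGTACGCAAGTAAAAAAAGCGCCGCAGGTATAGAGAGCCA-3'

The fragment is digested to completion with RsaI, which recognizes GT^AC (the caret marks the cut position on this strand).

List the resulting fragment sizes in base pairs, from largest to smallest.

RsaI sites (GTAC) start at positions 7, 118, 208, 235.
RsaI cuts after base 2 of each site, so after positions 8, 119, 209, 236.
Linear molecule, 4 cuts → 5 fragments:
  1–8 → 8 bp
  9–119 → 111 bp
  120–209 → 90 bp
  210–236 → 27 bp
  237–273 → 37 bp
Sorted largest to smallest: 111, 90, 37, 27, 8 bp.

111, 90, 37, 27, 8 bp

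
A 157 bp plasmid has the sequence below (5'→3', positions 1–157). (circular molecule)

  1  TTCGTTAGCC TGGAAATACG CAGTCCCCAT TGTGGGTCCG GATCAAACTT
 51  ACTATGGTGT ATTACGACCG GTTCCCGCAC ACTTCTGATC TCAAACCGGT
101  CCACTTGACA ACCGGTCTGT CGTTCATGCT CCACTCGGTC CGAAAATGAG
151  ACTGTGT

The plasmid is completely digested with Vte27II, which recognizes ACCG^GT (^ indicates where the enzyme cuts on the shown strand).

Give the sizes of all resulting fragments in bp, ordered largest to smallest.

113, 28, 16 bp

Vte27II sites (ACCGGT) start at positions 67, 95, 111.
Vte27II cuts after base 4 of each site, so after positions 70, 98, 114.
Circular molecule, 3 cuts → 3 fragments:
  71–98 → 28 bp
  99–114 → 16 bp
  115–157 then 1–70 → 43 + 70 = 113 bp
Sorted largest to smallest: 113, 28, 16 bp.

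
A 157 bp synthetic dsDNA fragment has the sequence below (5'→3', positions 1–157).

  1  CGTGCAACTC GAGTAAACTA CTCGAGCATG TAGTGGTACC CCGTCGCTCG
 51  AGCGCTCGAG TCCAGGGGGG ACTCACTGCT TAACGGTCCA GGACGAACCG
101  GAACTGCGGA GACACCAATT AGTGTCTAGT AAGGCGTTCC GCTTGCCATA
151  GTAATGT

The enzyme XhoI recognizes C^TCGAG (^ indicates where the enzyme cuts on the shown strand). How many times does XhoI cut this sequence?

4

CTCGAG occurs starting at positions 8, 21, 47, 55.
XhoI cuts at 4 sites.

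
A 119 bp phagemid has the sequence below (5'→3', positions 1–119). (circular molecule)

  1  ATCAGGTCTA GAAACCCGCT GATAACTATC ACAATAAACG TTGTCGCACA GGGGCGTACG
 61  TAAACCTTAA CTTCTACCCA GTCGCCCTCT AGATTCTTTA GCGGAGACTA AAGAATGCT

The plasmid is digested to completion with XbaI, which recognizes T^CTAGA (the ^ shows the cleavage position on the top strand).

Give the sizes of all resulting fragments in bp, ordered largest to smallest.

XbaI sites (TCTAGA) start at positions 7, 88.
XbaI cuts after the first base of each site, so after positions 7, 88.
Circular molecule, 2 cuts → 2 fragments:
  8–88 → 81 bp
  89–119 then 1–7 → 31 + 7 = 38 bp
Sorted largest to smallest: 81, 38 bp.

81, 38 bp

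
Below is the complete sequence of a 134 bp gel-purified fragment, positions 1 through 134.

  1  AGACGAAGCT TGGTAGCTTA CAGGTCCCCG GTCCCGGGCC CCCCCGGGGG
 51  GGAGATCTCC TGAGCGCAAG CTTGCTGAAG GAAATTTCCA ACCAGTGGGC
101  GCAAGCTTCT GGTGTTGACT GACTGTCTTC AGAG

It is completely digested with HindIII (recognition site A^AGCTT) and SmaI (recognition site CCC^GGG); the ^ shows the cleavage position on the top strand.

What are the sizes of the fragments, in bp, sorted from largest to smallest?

35, 31, 29, 23, 10, 6 bp

HindIII sites (AAGCTT) start at positions 6, 68, 103.
HindIII cuts after the first base of each site, so after positions 6, 68, 103.
SmaI sites (CCCGGG) start at positions 33, 43.
SmaI cuts after base 3 of each site, so after positions 35, 45.
Combined cut positions: 6, 35, 45, 68, 103.
Linear molecule, 5 cuts → 6 fragments:
  1–6 → 6 bp
  7–35 → 29 bp
  36–45 → 10 bp
  46–68 → 23 bp
  69–103 → 35 bp
  104–134 → 31 bp
Sorted largest to smallest: 35, 31, 29, 23, 10, 6 bp.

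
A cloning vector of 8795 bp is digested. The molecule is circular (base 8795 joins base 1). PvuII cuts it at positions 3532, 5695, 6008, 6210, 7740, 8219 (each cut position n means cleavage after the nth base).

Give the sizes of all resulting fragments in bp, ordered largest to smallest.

4108, 2163, 1530, 479, 313, 202 bp

Circular molecule, 6 cuts → 6 fragments:
  5695 − 3532 = 2163 bp
  6008 − 5695 = 313 bp
  6210 − 6008 = 202 bp
  7740 − 6210 = 1530 bp
  8219 − 7740 = 479 bp
  wrap: 8795 − 8219 + 3532 = 4108 bp
Sorted largest to smallest: 4108, 2163, 1530, 479, 313, 202 bp.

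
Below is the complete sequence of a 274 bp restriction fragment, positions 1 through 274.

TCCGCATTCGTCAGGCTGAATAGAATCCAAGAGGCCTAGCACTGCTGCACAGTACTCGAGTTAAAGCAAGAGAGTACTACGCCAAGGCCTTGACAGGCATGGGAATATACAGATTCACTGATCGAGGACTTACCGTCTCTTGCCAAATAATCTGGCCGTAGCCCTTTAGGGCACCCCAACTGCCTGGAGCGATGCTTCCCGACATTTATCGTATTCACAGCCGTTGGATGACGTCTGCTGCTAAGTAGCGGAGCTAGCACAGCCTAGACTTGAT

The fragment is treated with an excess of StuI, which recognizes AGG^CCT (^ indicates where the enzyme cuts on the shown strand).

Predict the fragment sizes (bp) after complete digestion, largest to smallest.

187, 53, 34 bp

StuI sites (AGGCCT) start at positions 32, 85.
StuI cuts after base 3 of each site, so after positions 34, 87.
Linear molecule, 2 cuts → 3 fragments:
  1–34 → 34 bp
  35–87 → 53 bp
  88–274 → 187 bp
Sorted largest to smallest: 187, 53, 34 bp.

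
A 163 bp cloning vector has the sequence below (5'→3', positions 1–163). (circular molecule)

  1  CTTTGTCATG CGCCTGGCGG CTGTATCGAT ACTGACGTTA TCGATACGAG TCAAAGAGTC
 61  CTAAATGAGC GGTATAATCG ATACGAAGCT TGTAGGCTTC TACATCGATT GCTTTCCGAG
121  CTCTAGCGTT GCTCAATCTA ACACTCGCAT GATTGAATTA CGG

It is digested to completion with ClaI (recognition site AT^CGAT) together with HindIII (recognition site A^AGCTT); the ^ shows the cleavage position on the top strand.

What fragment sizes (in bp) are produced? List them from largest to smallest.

ClaI sites (ATCGAT) start at positions 25, 40, 77, 104.
ClaI cuts after base 2 of each site, so after positions 26, 41, 78, 105.
The HindIII site (AAGCTT) starts at position 86.
HindIII cuts after the first base of each site, so after position 86.
Combined cut positions: 26, 41, 78, 86, 105.
Circular molecule, 5 cuts → 5 fragments:
  27–41 → 15 bp
  42–78 → 37 bp
  79–86 → 8 bp
  87–105 → 19 bp
  106–163 then 1–26 → 58 + 26 = 84 bp
Sorted largest to smallest: 84, 37, 19, 15, 8 bp.

84, 37, 19, 15, 8 bp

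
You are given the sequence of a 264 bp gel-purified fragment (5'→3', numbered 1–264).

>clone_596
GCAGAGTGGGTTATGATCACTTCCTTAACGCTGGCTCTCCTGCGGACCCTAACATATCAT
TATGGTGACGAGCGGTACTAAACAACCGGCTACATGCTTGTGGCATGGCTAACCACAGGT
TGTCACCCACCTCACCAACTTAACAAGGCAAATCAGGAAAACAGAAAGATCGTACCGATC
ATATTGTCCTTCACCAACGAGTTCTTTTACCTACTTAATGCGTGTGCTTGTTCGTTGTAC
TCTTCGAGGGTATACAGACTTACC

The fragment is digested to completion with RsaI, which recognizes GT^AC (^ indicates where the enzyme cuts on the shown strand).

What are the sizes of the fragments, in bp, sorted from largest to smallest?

97, 76, 65, 26 bp

RsaI sites (GTAC) start at positions 75, 172, 237.
RsaI cuts after base 2 of each site, so after positions 76, 173, 238.
Linear molecule, 3 cuts → 4 fragments:
  1–76 → 76 bp
  77–173 → 97 bp
  174–238 → 65 bp
  239–264 → 26 bp
Sorted largest to smallest: 97, 76, 65, 26 bp.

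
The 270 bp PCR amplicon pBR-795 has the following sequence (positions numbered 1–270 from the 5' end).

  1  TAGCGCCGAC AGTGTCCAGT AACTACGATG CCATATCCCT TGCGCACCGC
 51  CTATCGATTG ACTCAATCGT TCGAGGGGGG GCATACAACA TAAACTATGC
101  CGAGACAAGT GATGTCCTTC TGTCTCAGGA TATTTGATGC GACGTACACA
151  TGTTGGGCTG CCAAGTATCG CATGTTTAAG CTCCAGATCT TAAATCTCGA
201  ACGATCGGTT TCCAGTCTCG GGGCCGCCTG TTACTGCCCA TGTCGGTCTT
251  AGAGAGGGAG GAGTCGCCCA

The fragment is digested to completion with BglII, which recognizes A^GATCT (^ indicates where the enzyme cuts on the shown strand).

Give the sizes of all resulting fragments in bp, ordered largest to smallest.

The BglII site (AGATCT) starts at position 185.
BglII cuts after the first base of each site, so after position 185.
Linear molecule, 1 cut → 2 fragments:
  1–185 → 185 bp
  186–270 → 85 bp
Sorted largest to smallest: 185, 85 bp.

185, 85 bp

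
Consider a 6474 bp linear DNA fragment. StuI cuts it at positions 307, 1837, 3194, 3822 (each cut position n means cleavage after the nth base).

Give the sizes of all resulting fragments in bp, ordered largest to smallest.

2652, 1530, 1357, 628, 307 bp

Linear molecule, 4 cuts → 5 fragments:
  307 − 0 = 307 bp
  1837 − 307 = 1530 bp
  3194 − 1837 = 1357 bp
  3822 − 3194 = 628 bp
  6474 − 3822 = 2652 bp
Sorted largest to smallest: 2652, 1530, 1357, 628, 307 bp.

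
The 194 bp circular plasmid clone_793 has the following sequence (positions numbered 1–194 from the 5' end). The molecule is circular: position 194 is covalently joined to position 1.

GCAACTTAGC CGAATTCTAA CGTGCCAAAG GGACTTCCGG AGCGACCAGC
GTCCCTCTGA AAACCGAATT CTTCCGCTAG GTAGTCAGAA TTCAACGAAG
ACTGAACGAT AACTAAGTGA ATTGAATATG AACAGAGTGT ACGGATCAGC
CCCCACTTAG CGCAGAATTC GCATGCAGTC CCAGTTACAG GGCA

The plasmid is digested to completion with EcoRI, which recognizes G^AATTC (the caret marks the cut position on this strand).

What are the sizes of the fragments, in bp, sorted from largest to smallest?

EcoRI sites (GAATTC) start at positions 12, 66, 88, 165.
EcoRI cuts after the first base of each site, so after positions 12, 66, 88, 165.
Circular molecule, 4 cuts → 4 fragments:
  13–66 → 54 bp
  67–88 → 22 bp
  89–165 → 77 bp
  166–194 then 1–12 → 29 + 12 = 41 bp
Sorted largest to smallest: 77, 54, 41, 22 bp.

77, 54, 41, 22 bp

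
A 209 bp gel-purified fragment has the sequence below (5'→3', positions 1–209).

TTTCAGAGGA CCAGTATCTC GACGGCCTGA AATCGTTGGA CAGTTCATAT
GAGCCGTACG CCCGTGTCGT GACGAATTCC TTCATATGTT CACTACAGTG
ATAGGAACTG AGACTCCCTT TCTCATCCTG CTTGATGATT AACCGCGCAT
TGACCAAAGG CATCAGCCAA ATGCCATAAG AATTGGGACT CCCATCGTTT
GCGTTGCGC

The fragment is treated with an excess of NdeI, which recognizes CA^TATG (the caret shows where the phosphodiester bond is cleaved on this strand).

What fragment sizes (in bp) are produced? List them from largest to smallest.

125, 47, 37 bp

NdeI sites (CATATG) start at positions 46, 83.
NdeI cuts after base 2 of each site, so after positions 47, 84.
Linear molecule, 2 cuts → 3 fragments:
  1–47 → 47 bp
  48–84 → 37 bp
  85–209 → 125 bp
Sorted largest to smallest: 125, 47, 37 bp.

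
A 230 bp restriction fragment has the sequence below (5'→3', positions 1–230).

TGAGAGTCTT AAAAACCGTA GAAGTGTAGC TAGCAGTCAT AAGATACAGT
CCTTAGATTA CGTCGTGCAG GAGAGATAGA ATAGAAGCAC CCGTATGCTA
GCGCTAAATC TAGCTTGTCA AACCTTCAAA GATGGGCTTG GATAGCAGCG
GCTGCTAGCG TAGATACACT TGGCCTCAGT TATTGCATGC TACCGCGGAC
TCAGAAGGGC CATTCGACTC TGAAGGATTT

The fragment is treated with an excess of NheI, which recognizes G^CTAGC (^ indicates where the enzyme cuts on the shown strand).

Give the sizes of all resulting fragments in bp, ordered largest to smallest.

NheI sites (GCTAGC) start at positions 29, 97, 154.
NheI cuts after the first base of each site, so after positions 29, 97, 154.
Linear molecule, 3 cuts → 4 fragments:
  1–29 → 29 bp
  30–97 → 68 bp
  98–154 → 57 bp
  155–230 → 76 bp
Sorted largest to smallest: 76, 68, 57, 29 bp.

76, 68, 57, 29 bp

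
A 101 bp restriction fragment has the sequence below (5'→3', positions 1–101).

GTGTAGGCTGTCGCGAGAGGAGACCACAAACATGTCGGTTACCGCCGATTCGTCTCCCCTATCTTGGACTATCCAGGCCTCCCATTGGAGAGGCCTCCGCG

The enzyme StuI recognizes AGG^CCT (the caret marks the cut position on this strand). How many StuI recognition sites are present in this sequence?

AGGCCT occurs starting at positions 75, 91.
StuI cuts at 2 sites.

2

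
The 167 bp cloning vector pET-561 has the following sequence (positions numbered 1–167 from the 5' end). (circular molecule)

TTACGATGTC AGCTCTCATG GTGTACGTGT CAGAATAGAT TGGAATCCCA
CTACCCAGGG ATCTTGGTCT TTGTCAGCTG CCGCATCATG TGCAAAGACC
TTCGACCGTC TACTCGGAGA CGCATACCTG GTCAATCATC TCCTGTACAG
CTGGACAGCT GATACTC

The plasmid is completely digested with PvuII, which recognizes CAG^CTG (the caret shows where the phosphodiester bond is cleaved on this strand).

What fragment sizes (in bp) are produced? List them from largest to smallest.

86, 73, 8 bp

PvuII sites (CAGCTG) start at positions 75, 148, 156.
PvuII cuts after base 3 of each site, so after positions 77, 150, 158.
Circular molecule, 3 cuts → 3 fragments:
  78–150 → 73 bp
  151–158 → 8 bp
  159–167 then 1–77 → 9 + 77 = 86 bp
Sorted largest to smallest: 86, 73, 8 bp.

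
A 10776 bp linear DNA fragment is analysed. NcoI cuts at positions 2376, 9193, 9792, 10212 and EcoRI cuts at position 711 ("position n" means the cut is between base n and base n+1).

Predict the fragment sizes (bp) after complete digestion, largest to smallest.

6817, 1665, 711, 599, 564, 420 bp

Combined cut positions (sorted): 711, 2376, 9193, 9792, 10212.
Linear molecule, 5 cuts → 6 fragments:
  711 − 0 = 711 bp
  2376 − 711 = 1665 bp
  9193 − 2376 = 6817 bp
  9792 − 9193 = 599 bp
  10212 − 9792 = 420 bp
  10776 − 10212 = 564 bp
Sorted largest to smallest: 6817, 1665, 711, 599, 564, 420 bp.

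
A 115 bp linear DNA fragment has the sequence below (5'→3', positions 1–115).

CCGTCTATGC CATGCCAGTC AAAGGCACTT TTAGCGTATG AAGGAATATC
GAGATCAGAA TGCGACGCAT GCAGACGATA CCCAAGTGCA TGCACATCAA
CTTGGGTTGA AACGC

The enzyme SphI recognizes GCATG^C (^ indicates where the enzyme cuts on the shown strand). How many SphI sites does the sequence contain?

GCATGC occurs starting at positions 67, 88.
SphI cuts at 2 sites.

2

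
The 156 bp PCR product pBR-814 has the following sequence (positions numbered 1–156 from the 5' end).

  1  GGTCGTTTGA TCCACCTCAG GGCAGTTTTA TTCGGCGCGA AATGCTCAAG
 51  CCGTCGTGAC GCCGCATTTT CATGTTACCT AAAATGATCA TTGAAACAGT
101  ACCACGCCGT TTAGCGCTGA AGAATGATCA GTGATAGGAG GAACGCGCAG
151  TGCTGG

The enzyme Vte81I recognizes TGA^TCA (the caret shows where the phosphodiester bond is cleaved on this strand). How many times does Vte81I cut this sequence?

TGATCA occurs starting at positions 85, 125.
Vte81I cuts at 2 sites.

2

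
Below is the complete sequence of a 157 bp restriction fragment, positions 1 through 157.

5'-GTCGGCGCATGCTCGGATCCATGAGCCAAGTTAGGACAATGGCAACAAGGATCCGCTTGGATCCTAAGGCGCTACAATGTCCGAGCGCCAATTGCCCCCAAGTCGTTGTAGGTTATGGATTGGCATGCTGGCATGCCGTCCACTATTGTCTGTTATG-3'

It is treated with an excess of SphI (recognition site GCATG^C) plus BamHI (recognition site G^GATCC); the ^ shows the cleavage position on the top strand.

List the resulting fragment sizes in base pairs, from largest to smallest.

68, 34, 22, 11, 10, 8, 4 bp

SphI sites (GCATGC) start at positions 7, 123, 131.
SphI cuts after base 5 of each site (before the last base), so after positions 11, 127, 135.
BamHI sites (GGATCC) start at positions 15, 49, 59.
BamHI cuts after the first base of each site, so after positions 15, 49, 59.
Combined cut positions: 11, 15, 49, 59, 127, 135.
Linear molecule, 6 cuts → 7 fragments:
  1–11 → 11 bp
  12–15 → 4 bp
  16–49 → 34 bp
  50–59 → 10 bp
  60–127 → 68 bp
  128–135 → 8 bp
  136–157 → 22 bp
Sorted largest to smallest: 68, 34, 22, 11, 10, 8, 4 bp.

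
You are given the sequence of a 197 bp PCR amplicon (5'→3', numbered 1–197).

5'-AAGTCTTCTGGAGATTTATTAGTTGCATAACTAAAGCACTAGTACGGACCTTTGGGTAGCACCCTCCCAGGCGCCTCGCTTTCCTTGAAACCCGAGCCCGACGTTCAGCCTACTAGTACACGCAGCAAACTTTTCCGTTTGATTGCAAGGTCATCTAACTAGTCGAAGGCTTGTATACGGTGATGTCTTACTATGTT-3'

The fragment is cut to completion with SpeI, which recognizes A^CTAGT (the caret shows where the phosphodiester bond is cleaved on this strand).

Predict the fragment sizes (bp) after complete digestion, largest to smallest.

SpeI sites (ACTAGT) start at positions 38, 112, 158.
SpeI cuts after the first base of each site, so after positions 38, 112, 158.
Linear molecule, 3 cuts → 4 fragments:
  1–38 → 38 bp
  39–112 → 74 bp
  113–158 → 46 bp
  159–197 → 39 bp
Sorted largest to smallest: 74, 46, 39, 38 bp.

74, 46, 39, 38 bp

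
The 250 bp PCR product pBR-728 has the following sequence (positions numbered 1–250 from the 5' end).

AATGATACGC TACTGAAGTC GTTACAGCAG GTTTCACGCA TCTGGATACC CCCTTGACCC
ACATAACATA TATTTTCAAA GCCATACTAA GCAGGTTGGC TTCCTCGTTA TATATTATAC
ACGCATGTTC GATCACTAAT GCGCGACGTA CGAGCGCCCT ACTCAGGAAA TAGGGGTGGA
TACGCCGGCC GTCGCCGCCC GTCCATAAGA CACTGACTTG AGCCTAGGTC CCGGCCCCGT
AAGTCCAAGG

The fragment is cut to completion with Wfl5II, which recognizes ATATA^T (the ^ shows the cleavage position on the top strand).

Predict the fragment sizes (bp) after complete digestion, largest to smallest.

136, 72, 42 bp

Wfl5II sites (ATATAT) start at positions 68, 110.
Wfl5II cuts after base 5 of each site (before the last base), so after positions 72, 114.
Linear molecule, 2 cuts → 3 fragments:
  1–72 → 72 bp
  73–114 → 42 bp
  115–250 → 136 bp
Sorted largest to smallest: 136, 72, 42 bp.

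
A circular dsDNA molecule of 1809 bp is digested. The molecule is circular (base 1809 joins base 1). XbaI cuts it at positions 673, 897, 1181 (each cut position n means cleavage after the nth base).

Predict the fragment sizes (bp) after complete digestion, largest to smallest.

1301, 284, 224 bp

Circular molecule, 3 cuts → 3 fragments:
  897 − 673 = 224 bp
  1181 − 897 = 284 bp
  wrap: 1809 − 1181 + 673 = 1301 bp
Sorted largest to smallest: 1301, 284, 224 bp.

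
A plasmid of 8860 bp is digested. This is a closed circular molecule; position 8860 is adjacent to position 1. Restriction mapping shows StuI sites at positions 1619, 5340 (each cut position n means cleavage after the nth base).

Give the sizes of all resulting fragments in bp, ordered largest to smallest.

Circular molecule, 2 cuts → 2 fragments:
  5340 − 1619 = 3721 bp
  wrap: 8860 − 5340 + 1619 = 5139 bp
Sorted largest to smallest: 5139, 3721 bp.

5139, 3721 bp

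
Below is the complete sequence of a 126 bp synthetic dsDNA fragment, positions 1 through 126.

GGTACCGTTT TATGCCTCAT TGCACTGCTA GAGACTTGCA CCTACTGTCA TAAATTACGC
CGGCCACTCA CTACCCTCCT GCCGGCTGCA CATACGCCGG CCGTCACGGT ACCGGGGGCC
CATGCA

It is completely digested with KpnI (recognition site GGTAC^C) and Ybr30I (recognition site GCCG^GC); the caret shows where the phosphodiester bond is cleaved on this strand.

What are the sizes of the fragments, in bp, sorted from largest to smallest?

57, 22, 15, 14, 13, 5 bp

KpnI sites (GGTACC) start at positions 1, 108.
KpnI cuts after base 5 of each site (before the last base), so after positions 5, 112.
Ybr30I sites (GCCGGC) start at positions 59, 81, 96.
Ybr30I cuts after base 4 of each site, so after positions 62, 84, 99.
Combined cut positions: 5, 62, 84, 99, 112.
Linear molecule, 5 cuts → 6 fragments:
  1–5 → 5 bp
  6–62 → 57 bp
  63–84 → 22 bp
  85–99 → 15 bp
  100–112 → 13 bp
  113–126 → 14 bp
Sorted largest to smallest: 57, 22, 15, 14, 13, 5 bp.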